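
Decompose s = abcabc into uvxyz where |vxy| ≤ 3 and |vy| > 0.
u='ab', v='c', x='a', y='b', z='c'

For s = abcabc with pumping length p = 3:

One valid decomposition:
- u = 'ab'
- v = 'c'
- x = 'a'
- y = 'b'
- z = 'c'

Verification:
- uvxyz = 'ab' + 'c' + 'a' + 'b' + 'c' = abcabc ✓
- |vxy| = |'cab'| = 3 ≤ 3 ✓
- |vy| = |'cb'| = 2 > 0 ✓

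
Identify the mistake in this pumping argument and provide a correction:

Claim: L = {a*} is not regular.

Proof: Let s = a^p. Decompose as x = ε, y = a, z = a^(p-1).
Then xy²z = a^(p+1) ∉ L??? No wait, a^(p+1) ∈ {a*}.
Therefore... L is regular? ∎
Error: The proof attempts to show a*  is not regular, but a* IS regular!

Correction: a* is a regular language (recognized by a simple DFA with one accepting state and self-loop on 'a'). The pumping lemma can only prove non-regularity, not regularity. For regular languages, pumping always works.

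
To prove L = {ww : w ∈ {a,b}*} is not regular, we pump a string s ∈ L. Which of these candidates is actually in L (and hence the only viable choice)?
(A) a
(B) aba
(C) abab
(C) abab

The pumping lemma is applied to a string s that lies in L, so first check membership of each option:
- (A) a has odd length 1, so it cannot be written as ww and is not in L ✗
- (B) aba has odd length 3, so it cannot be written as ww and is not in L ✗
- (C) abab splits into halves ab · ab, which are equal, so it is in L (w = ab) ✓

Only (C) abab is in L, so it is the only candidate that could play the role of s.
(In a complete proof one picks s in terms of the pumping length p so that |s| ≥ p is guaranteed; a fixed string like abab illustrates the shape of such an s.)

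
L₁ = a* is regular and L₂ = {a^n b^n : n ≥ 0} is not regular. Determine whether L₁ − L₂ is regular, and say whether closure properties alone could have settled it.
Yes — L₁ − L₂ is regular.

The only string of a* that lies in {a^n b^n} is ε, so L₁ − L₂ = a* − {ε} = a⁺ = aa*, which is regular.

Note that the bare facts "L₁ regular, L₂ non-regular" do not settle the question by themselves: the closure of regular languages under ∪, ∩, complement and difference applies only when BOTH operands are regular. With a non-regular operand the result can come out regular or non-regular depending on the specific languages, so one has to work out L₁ − L₂ for this particular pair, as above.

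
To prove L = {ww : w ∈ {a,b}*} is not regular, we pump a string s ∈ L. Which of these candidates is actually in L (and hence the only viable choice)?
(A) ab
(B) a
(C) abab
(C) abab

The pumping lemma is applied to a string s that lies in L, so first check membership of each option:
- (A) ab has length 2; its halves are a and b, which differ, so it is not in L ✗
- (B) a has odd length 1, so it cannot be written as ww and is not in L ✗
- (C) abab splits into halves ab · ab, which are equal, so it is in L (w = ab) ✓

Only (C) abab is in L, so it is the only candidate that could play the role of s.
(In a complete proof one picks s in terms of the pumping length p so that |s| ≥ p is guaranteed; a fixed string like abab illustrates the shape of such an s.)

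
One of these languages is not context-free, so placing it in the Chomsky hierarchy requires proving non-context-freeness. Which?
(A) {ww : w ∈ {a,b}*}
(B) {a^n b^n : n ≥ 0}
(A) {ww : w ∈ {a,b}*}

(A) {ww : w ∈ {a,b}*} requires the CFL pumping lemma.

- {a^n b^n : n ≥ 0} is context-free (but not regular)
  • Can be shown non-regular with the regular pumping lemma
  • After pumping, the number of a's and b's become unequal

- {ww : w ∈ {a,b}*} is NOT context-free
  • Requires the CFL pumping lemma to prove
  • Even a PDA cannot compare two arbitrary halves symbol by symbol; CFL pumping on a^p b^p a^p b^p fails

The CFL pumping lemma is "stronger" in that it can prove non-membership
in the larger class of context-free languages.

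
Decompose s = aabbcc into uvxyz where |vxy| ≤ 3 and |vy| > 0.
u='aa', v='b', x='b', y='c', z='c'

For s = aabbcc with pumping length p = 3:

One valid decomposition:
- u = 'aa'
- v = 'b'
- x = 'b'
- y = 'c'
- z = 'c'

Verification:
- uvxyz = 'aa' + 'b' + 'b' + 'c' + 'c' = aabbcc ✓
- |vxy| = |'bbc'| = 3 ≤ 3 ✓
- |vy| = |'bc'| = 2 > 0 ✓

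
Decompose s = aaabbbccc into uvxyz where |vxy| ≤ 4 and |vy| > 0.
u='aa', v='a', x='bb', y='b', z='ccc'

For s = aaabbbccc with pumping length p = 4:

One valid decomposition:
- u = 'aa'
- v = 'a'
- x = 'bb'
- y = 'b'
- z = 'ccc'

Verification:
- uvxyz = 'aa' + 'a' + 'bb' + 'b' + 'ccc' = aaabbbccc ✓
- |vxy| = |'abbb'| = 4 ≤ 4 ✓
- |vy| = |'ab'| = 2 > 0 ✓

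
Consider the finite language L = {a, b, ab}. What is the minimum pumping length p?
p = 3

For a finite language L, the pumping lemma holds vacuously if p > max|s| for s ∈ L.

The longest string in L = {a, b, ab} has length 2.
If p = 3, then no string s ∈ L has |s| ≥ p, so the condition is vacuously true.

The minimum pumping length is p = 3.

Why no smaller p works: for any p ≤ 2, the longest string s ∈ L has |s| = 2 ≥ p, so it would
have to be pumpable; but pumping up (i = 2, 3, ...) produces ever longer strings, which cannot all lie in the
finite language L. So the pumping property fails for every p ≤ 2.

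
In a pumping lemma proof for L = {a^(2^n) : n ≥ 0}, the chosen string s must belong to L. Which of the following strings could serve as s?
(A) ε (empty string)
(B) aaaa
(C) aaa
(B) aaaa

The pumping lemma is applied to a string s that lies in L, so first check membership of each option:
- (A) ε has length 0, which is not a power of 2, so it is not in L ✗
- (B) aaaa has length 4 = 2^2, so it is in L ✓
- (C) aaa has length 3, strictly between 2^1 = 2 and 2^2 = 4, so it is not in L ✗

Only (B) aaaa is in L, so it is the only candidate that could play the role of s.
(In a complete proof one picks s in terms of the pumping length p so that |s| ≥ p is guaranteed; a fixed string like aaaa illustrates the shape of such an s.)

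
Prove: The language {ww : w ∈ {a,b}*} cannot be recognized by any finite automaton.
Assume for contradiction that L is regular, and let p ≥ 1 be the pumping length given by the pumping lemma.
Choose s = a^p b a^p b. Then s ∈ L (take w = a^p b) and |s| = 2p + 2 ≥ p.
By the pumping lemma, s = xyz for some x, y, z with |xy| ≤ p, |y| ≥ 1, and xy^i z ∈ L for every i ≥ 0.
Since |xy| ≤ p and the first p symbols of s are all a's, y = a^k for some k with 1 ≤ k ≤ p.

Take i = 2: t = xy²z = a^(p + k) b a^p b.
Suppose t = uu for some string u. The string t contains exactly two b's and ends in b, so u contains exactly one b and ends in b; hence u = a^j b for some j, and uu = a^j b a^j b. Comparing with t = a^(p + k) b a^p b forces j = p + k (first block) and j = p (second block), which is impossible since k ≥ 1. So t ∉ L.

This contradicts the pumping lemma, which requires xy^i z ∈ L for all i ≥ 0.
Hence L = {ww : w ∈ {a,b}*} is not regular. ∎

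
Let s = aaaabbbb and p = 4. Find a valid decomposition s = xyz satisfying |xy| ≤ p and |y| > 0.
x = 'a', y = 'aaa', z = 'bbbb'

For s = aaaabbbb and p = 4, one valid decomposition is:
- x = 'a' (length 1)
- y = 'aaa' (length 3)
- z = 'bbbb' (length 4)

Verification:
- xyz = 'a' + 'aaa' + 'bbbb' = aaaabbbb ✓
- |xy| = 4 ≤ 4 ✓
- |y| = 3 > 0 ✓

All pumping lemma constraints are satisfied.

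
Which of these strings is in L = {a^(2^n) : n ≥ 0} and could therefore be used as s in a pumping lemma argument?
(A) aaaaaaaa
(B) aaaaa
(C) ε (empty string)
(A) aaaaaaaa

The pumping lemma is applied to a string s that lies in L, so first check membership of each option:
- (A) aaaaaaaa has length 8 = 2^3, so it is in L ✓
- (B) aaaaa has length 5, strictly between 2^2 = 4 and 2^3 = 8, so it is not in L ✗
- (C) ε has length 0, which is not a power of 2, so it is not in L ✗

Only (A) aaaaaaaa is in L, so it is the only candidate that could play the role of s.
(In a complete proof one picks s in terms of the pumping length p so that |s| ≥ p is guaranteed; a fixed string like aaaaaaaa illustrates the shape of such an s.)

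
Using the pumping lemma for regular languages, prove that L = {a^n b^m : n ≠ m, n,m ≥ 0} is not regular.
Assume for contradiction that L is regular, and let p ≥ 1 be the pumping length given by the pumping lemma.
Choose s = a^p b^(p + p!). Then s ∈ L because p ≠ p + p! (as p! ≥ 1), and |s| ≥ p.
By the pumping lemma, s = xyz for some x, y, z with |xy| ≤ p, |y| ≥ 1, and xy^i z ∈ L for every i ≥ 0.
Since |xy| ≤ p and the first p symbols of s are all a's, y = a^k for some k with 1 ≤ k ≤ p.
For every i ≥ 0, xy^i z = a^(p + (i − 1)k) b^(p + p!).

Because 1 ≤ k ≤ p, k divides p!. Let t = p!/k (a positive integer) and take i = t + 1.
Then the number of a's is p + tk = p + p!, which equals the number of b's.
So xy^(t+1) z = a^(p + p!) b^(p + p!) has equally many a's and b's and is NOT in L.

This contradicts the pumping lemma, which requires xy^i z ∈ L for all i ≥ 0.
Hence L = {a^n b^m : n ≠ m, n,m ≥ 0} is not regular. ∎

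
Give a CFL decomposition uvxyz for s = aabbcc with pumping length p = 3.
u='aa', v='b', x='b', y='c', z='c'

For s = aabbcc with pumping length p = 3:

One valid decomposition:
- u = 'aa'
- v = 'b'
- x = 'b'
- y = 'c'
- z = 'c'

Verification:
- uvxyz = 'aa' + 'b' + 'b' + 'c' + 'c' = aabbcc ✓
- |vxy| = |'bbc'| = 3 ≤ 3 ✓
- |vy| = |'bc'| = 2 > 0 ✓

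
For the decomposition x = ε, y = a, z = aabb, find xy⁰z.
aabb

Given x = '', y = 'a', z = 'aabb' and i = 0:

xy^0z = x + y·y·...·y (0 times) + z
       = '' + 'a'^0 + 'aabb'
       = '' + '' + 'aabb'
       = 'aabb'

The pumped string is 'aabb' with length 4.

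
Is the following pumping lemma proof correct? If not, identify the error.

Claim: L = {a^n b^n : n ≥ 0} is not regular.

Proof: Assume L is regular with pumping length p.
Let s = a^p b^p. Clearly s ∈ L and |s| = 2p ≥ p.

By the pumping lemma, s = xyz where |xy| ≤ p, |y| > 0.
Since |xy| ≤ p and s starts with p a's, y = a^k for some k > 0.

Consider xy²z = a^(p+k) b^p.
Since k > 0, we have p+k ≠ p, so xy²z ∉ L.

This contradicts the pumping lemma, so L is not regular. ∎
The proof is correct.

This proof is valid because:
1. The string s = a^p b^p is correctly in L
2. The decomposition analysis is correct: y must consist only of a's
3. The contradiction is valid: pumping increases a's but not b's
4. The conclusion follows logically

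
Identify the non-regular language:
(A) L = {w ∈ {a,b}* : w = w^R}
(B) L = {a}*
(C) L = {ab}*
(A) {w ∈ {a,b}* : w = w^R}

(A) L = {w ∈ {a,b}* : w = w^R} is NOT regular.

The pumping lemma can be used to prove this:
After pumping, the string is no longer symmetric

The other languages are regular because they can be recognized by finite automata.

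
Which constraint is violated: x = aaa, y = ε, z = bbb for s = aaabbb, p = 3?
Violated: |y| > 0

The decomposition x = aaa, y = ε, z = bbb for s = aaabbb with p = 3
violates the constraint: |y| > 0

|y| = 0, but the pumping lemma requires |y| > 0 (y must be non-empty).

Pumping lemma constraints:
1. xyz = s (decomposition is valid)
2. |xy| ≤ p
3. |y| > 0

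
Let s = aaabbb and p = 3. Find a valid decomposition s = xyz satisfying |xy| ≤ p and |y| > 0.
x = 'a', y = 'aa', z = 'bbb'

For s = aaabbb and p = 3, one valid decomposition is:
- x = 'a' (length 1)
- y = 'aa' (length 2)
- z = 'bbb' (length 3)

Verification:
- xyz = 'a' + 'aa' + 'bbb' = aaabbb ✓
- |xy| = 3 ≤ 3 ✓
- |y| = 2 > 0 ✓

All pumping lemma constraints are satisfied.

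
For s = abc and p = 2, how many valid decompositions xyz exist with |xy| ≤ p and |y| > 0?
3

For s = 'abc' with pumping length p = 2:

Constraints: |xy| ≤ 2, |y| > 0

Valid decompositions (|xy| ≤ p, |y| ≥ 1):
  • x='', y='a', z='bc'
  • x='a', y='b', z='c'
  • x='', y='ab', z='c'

Total count: 3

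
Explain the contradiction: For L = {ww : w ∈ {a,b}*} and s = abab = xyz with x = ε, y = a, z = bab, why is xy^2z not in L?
xy²z = aabab ∉ L

Pumping with i = 2 replaces y = a by y² = aa:
- Original: s = xyz = abab; abab splits into halves ab · ab, which are equal, so it is in L (w = ab)
- Pumped: xy²z = ε · aa · bab = aabab
- aabab has odd length 5, so it cannot be written as ww and is not in L

The pumping lemma would require xy²z ∈ L, so this decomposition yields a contradiction.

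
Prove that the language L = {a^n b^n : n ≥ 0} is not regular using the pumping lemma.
Assume for contradiction that L is regular, and let p ≥ 1 be the pumping length given by the pumping lemma.
Choose s = a^p b^p. Then s ∈ L and |s| = 2p ≥ p.
By the pumping lemma, s = xyz for some x, y, z with |xy| ≤ p, |y| ≥ 1, and xy^i z ∈ L for every i ≥ 0.
Since |xy| ≤ p and the first p symbols of s are all a's, we must have y = a^k for some k with 1 ≤ k ≤ p.

Take i = 3: xy³z = a^(p + 2k) b^p.
This string has p + 2k a's but p b's, and p + 2k > p because k ≥ 1. So xy³z ∉ L.

This contradicts the pumping lemma, which requires xy^i z ∈ L for all i ≥ 0.
Hence L = {a^n b^n : n ≥ 0} is not regular. ∎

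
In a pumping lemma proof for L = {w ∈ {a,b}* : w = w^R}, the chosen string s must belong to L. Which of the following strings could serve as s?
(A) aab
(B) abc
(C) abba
(C) abba

The pumping lemma is applied to a string s that lies in L, so first check membership of each option:
- (A) aab reversed is baa ≠ aab, so it is not a palindrome and is not in L ✗
- (B) abc reversed is cba ≠ abc, so it is not a palindrome and is not in L ✗
- (C) abba reversed is abba, the same string, so it is a palindrome and is in L ✓

Only (C) abba is in L, so it is the only candidate that could play the role of s.
(In a complete proof one picks s in terms of the pumping length p so that |s| ≥ p is guaranteed; a fixed string like abba illustrates the shape of such an s.)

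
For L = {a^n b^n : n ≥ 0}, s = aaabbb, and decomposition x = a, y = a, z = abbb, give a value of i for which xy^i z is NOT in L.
i = 0

xy⁰z = a · ε · abbb = aabbb; aabbb has 2 a's and 3 b's; 2 ≠ 3, so it is not in L.
(Other choices also work, e.g. i = 2, 3; only i = 1 is guaranteed to stay in L since xy¹z = s.)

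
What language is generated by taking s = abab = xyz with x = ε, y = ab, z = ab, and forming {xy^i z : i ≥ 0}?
{xy^i z : i ≥ 0} = {(ab)^(i+1) : i ≥ 0} = {ab, abab, ababab, ...}

With x = ε, y = ab, z = ab: Pumping 'ab' gives strings of alternating a's and b's.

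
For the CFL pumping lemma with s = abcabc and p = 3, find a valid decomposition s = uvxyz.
u='ab', v='c', x='a', y='b', z='c'

For s = abcabc with pumping length p = 3:

One valid decomposition:
- u = 'ab'
- v = 'c'
- x = 'a'
- y = 'b'
- z = 'c'

Verification:
- uvxyz = 'ab' + 'c' + 'a' + 'b' + 'c' = abcabc ✓
- |vxy| = |'cab'| = 3 ≤ 3 ✓
- |vy| = |'cb'| = 2 > 0 ✓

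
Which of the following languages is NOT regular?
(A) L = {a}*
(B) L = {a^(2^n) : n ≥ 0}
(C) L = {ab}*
(B) {a^(2^n) : n ≥ 0}

(B) L = {a^(2^n) : n ≥ 0} is NOT regular.

The pumping lemma can be used to prove this:
After pumping, length is no longer a power of 2

The other languages are regular because they can be recognized by finite automata.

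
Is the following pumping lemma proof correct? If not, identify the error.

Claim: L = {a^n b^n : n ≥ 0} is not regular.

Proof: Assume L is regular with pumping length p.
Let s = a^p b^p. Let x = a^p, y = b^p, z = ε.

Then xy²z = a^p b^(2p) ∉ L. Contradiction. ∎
The proof is INCORRECT.

Error: The decomposition violates |xy| ≤ p.
With x = a^p and y = b^p, we have |xy| = 2p > p.
The pumping lemma requires |xy| ≤ p, so y must be within the first p characters.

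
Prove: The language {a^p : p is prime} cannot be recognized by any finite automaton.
Assume for contradiction that L is regular, and let p ≥ 1 be the pumping length given by the pumping lemma.
Choose a prime q with q ≥ p (one exists because there are infinitely many primes) and let s = a^q. Then s ∈ L and |s| = q ≥ p.
By the pumping lemma, s = xyz for some x, y, z with |xy| ≤ p, |y| ≥ 1, and xy^i z ∈ L for every i ≥ 0.
Here y = a^k for some k with 1 ≤ k ≤ p, and xy^i z = a^(q + (i − 1)k) for every i ≥ 0.

Take i = q + 1: |xy^(q+1) z| = q + qk = q(k + 1).
Both factors satisfy q ≥ 2 and k + 1 ≥ 2, so q(k + 1) is composite, and xy^(q+1) z ∉ L.

This contradicts the pumping lemma, which requires xy^i z ∈ L for all i ≥ 0.
Hence L = {a^p : p is prime} is not regular. ∎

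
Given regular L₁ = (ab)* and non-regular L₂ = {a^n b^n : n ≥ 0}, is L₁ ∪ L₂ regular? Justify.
No — L₁ ∪ L₂ is not regular.

Let U = (ab)* ∪ {a^n b^n}. If U were regular, then U ∩ aa*bb* would be regular (closure under intersection with a regular language). But (ab)* ∩ aa*bb* = {ab} and {a^n b^n} ∩ aa*bb* = {a^n b^n : n ≥ 1}, so U ∩ aa*bb* = {a^n b^n : n ≥ 1}, which is not regular. Hence U is not regular.

Note that the bare facts "L₁ regular, L₂ non-regular" do not settle the question by themselves: the closure of regular languages under ∪, ∩, complement and difference applies only when BOTH operands are regular. With a non-regular operand the result can come out regular or non-regular depending on the specific languages, so one has to work out L₁ ∪ L₂ for this particular pair, as above.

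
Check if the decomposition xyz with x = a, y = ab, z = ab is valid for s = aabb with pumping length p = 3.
Violated: xyz = s

The decomposition x = a, y = ab, z = ab for s = aabb with p = 3
violates the constraint: xyz = s

xyz = 'a' + 'ab' + 'ab' = 'aabab' ≠ 'aabb' = s. The decomposition doesn't reconstruct s.

Pumping lemma constraints:
1. xyz = s (decomposition is valid)
2. |xy| ≤ p
3. |y| > 0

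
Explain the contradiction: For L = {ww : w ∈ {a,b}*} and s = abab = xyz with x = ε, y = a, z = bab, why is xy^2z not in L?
xy²z = aabab ∉ L

Pumping with i = 2 replaces y = a by y² = aa:
- Original: s = xyz = abab; abab splits into halves ab · ab, which are equal, so it is in L (w = ab)
- Pumped: xy²z = ε · aa · bab = aabab
- aabab has odd length 5, so it cannot be written as ww and is not in L

The pumping lemma would require xy²z ∈ L, so this decomposition yields a contradiction.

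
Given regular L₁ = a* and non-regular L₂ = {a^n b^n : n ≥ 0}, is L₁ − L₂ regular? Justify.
Yes — L₁ − L₂ is regular.

The only string of a* that lies in {a^n b^n} is ε, so L₁ − L₂ = a* − {ε} = a⁺ = aa*, which is regular.

Note that the bare facts "L₁ regular, L₂ non-regular" do not settle the question by themselves: the closure of regular languages under ∪, ∩, complement and difference applies only when BOTH operands are regular. With a non-regular operand the result can come out regular or non-regular depending on the specific languages, so one has to work out L₁ − L₂ for this particular pair, as above.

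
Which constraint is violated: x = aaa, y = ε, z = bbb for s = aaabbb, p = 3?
Violated: |y| > 0

The decomposition x = aaa, y = ε, z = bbb for s = aaabbb with p = 3
violates the constraint: |y| > 0

|y| = 0, but the pumping lemma requires |y| > 0 (y must be non-empty).

Pumping lemma constraints:
1. xyz = s (decomposition is valid)
2. |xy| ≤ p
3. |y| > 0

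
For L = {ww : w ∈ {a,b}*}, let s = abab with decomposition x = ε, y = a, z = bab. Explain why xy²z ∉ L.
xy²z = aabab ∉ L

Pumping with i = 2 replaces y = a by y² = aa:
- Original: s = xyz = abab; abab splits into halves ab · ab, which are equal, so it is in L (w = ab)
- Pumped: xy²z = ε · aa · bab = aabab
- aabab has odd length 5, so it cannot be written as ww and is not in L

The pumping lemma would require xy²z ∈ L, so this decomposition yields a contradiction.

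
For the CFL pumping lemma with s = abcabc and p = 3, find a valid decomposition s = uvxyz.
u='ab', v='c', x='a', y='b', z='c'

For s = abcabc with pumping length p = 3:

One valid decomposition:
- u = 'ab'
- v = 'c'
- x = 'a'
- y = 'b'
- z = 'c'

Verification:
- uvxyz = 'ab' + 'c' + 'a' + 'b' + 'c' = abcabc ✓
- |vxy| = |'cab'| = 3 ≤ 3 ✓
- |vy| = |'cb'| = 2 > 0 ✓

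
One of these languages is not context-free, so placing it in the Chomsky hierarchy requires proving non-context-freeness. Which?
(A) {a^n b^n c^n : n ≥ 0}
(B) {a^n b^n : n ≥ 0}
(A) {a^n b^n c^n : n ≥ 0}

(A) {a^n b^n c^n : n ≥ 0} requires the CFL pumping lemma.

- {a^n b^n : n ≥ 0} is context-free (but not regular)
  • Can be shown non-regular with the regular pumping lemma
  • After pumping, the number of a's and b's become unequal

- {a^n b^n c^n : n ≥ 0} is NOT context-free
  • Requires the CFL pumping lemma to prove
  • Cannot maintain three equal counts simultaneously

The CFL pumping lemma is "stronger" in that it can prove non-membership
in the larger class of context-free languages.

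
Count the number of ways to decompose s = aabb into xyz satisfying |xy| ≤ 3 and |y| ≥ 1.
6

For s = 'aabb' with pumping length p = 3:

Constraints: |xy| ≤ 3, |y| > 0

Valid decompositions (|xy| ≤ p, |y| ≥ 1):
  • x='', y='a', z='abb'
  • x='a', y='a', z='bb'
  • x='', y='aa', z='bb'
  • x='aa', y='b', z='b'
  • x='a', y='ab', z='b'
  • x='', y='aab', z='b'

Total count: 6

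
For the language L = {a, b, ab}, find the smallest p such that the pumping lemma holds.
p = 3

For a finite language L, the pumping lemma holds vacuously if p > max|s| for s ∈ L.

The longest string in L = {a, b, ab} has length 2.
If p = 3, then no string s ∈ L has |s| ≥ p, so the condition is vacuously true.

The minimum pumping length is p = 3.

Why no smaller p works: for any p ≤ 2, the longest string s ∈ L has |s| = 2 ≥ p, so it would
have to be pumpable; but pumping up (i = 2, 3, ...) produces ever longer strings, which cannot all lie in the
finite language L. So the pumping property fails for every p ≤ 2.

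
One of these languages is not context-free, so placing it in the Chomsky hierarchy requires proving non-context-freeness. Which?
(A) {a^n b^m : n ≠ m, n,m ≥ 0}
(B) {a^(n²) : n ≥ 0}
(B) {a^(n²) : n ≥ 0}

(B) {a^(n²) : n ≥ 0} requires the CFL pumping lemma.

- {a^n b^m : n ≠ m, n,m ≥ 0} is context-free (but not regular)
  • Can be shown non-regular with the regular pumping lemma
  • After pumping a's, we can make n = m

- {a^(n²) : n ≥ 0} is NOT context-free
  • Requires the CFL pumping lemma to prove
  • Gaps between squares grow unboundedly

The CFL pumping lemma is "stronger" in that it can prove non-membership
in the larger class of context-free languages.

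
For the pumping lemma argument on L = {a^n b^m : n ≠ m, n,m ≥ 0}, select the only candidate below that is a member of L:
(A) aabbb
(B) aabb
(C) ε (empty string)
(A) aabbb

The pumping lemma is applied to a string s that lies in L, so first check membership of each option:
- (A) aabbb = a^2 b^3 with 2 ≠ 3, so it is in L ✓
- (B) aabb = a^2 b^2 has n = m = 2, so it is not in L ✗
- (C) ε = a^0 b^0 has n = m = 0, so it is not in L ✗

Only (A) aabbb is in L, so it is the only candidate that could play the role of s.
(In a complete proof one picks s in terms of the pumping length p so that |s| ≥ p is guaranteed; a fixed string like aabbb illustrates the shape of such an s.)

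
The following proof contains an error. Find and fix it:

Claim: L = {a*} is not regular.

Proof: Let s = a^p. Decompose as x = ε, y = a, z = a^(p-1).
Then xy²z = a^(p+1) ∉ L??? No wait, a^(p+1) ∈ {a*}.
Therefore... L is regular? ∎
Error: The proof attempts to show a*  is not regular, but a* IS regular!

Correction: a* is a regular language (recognized by a simple DFA with one accepting state and self-loop on 'a'). The pumping lemma can only prove non-regularity, not regularity. For regular languages, pumping always works.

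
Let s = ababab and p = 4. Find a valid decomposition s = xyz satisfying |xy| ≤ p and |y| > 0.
x = '', y = 'aba', z = 'bab'

For s = ababab and p = 4, one valid decomposition is:
- x = '' (length 0)
- y = 'aba' (length 3)
- z = 'bab' (length 3)

Verification:
- xyz = '' + 'aba' + 'bab' = ababab ✓
- |xy| = 3 ≤ 4 ✓
- |y| = 3 > 0 ✓

All pumping lemma constraints are satisfied.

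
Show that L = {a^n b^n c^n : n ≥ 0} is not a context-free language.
Assume for contradiction that L is context-free, and let p ≥ 1 be the pumping length given by the pumping lemma for CFLs.
Choose s = a^p b^p c^p. Then s ∈ L and |s| = 3p ≥ p.
By the CFL pumping lemma, s = uvxyz for some u, v, x, y, z with |vxy| ≤ p, |vy| ≥ 1, and uv^i xy^i z ∈ L for every i ≥ 0.

Because |vxy| ≤ p, the window vxy cannot contain both an a and a c: any substring of s containing both must include the entire block b^p plus at least one a and one c, so it has length ≥ p + 2 > p.
Hence at least one of the letters a, c does not occur in vy at all.

Take i = 0: the string uxz is obtained from s by deleting |vy| ≥ 1 symbols, so |uxz| = 3p − |vy| < 3p.
But the letter (a or c) that does not occur in vy still occurs exactly p times in uxz. Every string of L with exactly p copies of some letter is a^p b^p c^p, of length 3p. Since |uxz| < 3p, uxz ∉ L.

This contradicts the CFL pumping lemma, which requires uv^i xy^i z ∈ L for all i ≥ 0.
Hence L = {a^n b^n c^n : n ≥ 0} is not context-free. ∎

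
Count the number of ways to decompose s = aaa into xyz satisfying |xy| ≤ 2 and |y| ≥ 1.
3

For s = 'aaa' with pumping length p = 2:

Constraints: |xy| ≤ 2, |y| > 0

Valid decompositions (|xy| ≤ p, |y| ≥ 1):
  • x='', y='a', z='aa'
  • x='a', y='a', z='a'
  • x='', y='aa', z='a'

Total count: 3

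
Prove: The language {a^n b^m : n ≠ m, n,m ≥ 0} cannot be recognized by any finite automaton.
Assume for contradiction that L is regular, and let p ≥ 1 be the pumping length given by the pumping lemma.
Choose s = a^p b^(p + p!). Then s ∈ L because p ≠ p + p! (as p! ≥ 1), and |s| ≥ p.
By the pumping lemma, s = xyz for some x, y, z with |xy| ≤ p, |y| ≥ 1, and xy^i z ∈ L for every i ≥ 0.
Since |xy| ≤ p and the first p symbols of s are all a's, y = a^k for some k with 1 ≤ k ≤ p.
For every i ≥ 0, xy^i z = a^(p + (i − 1)k) b^(p + p!).

Because 1 ≤ k ≤ p, k divides p!. Let t = p!/k (a positive integer) and take i = t + 1.
Then the number of a's is p + tk = p + p!, which equals the number of b's.
So xy^(t+1) z = a^(p + p!) b^(p + p!) has equally many a's and b's and is NOT in L.

This contradicts the pumping lemma, which requires xy^i z ∈ L for all i ≥ 0.
Hence L = {a^n b^m : n ≠ m, n,m ≥ 0} is not regular. ∎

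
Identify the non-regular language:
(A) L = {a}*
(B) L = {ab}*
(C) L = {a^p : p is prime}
(C) {a^p : p is prime}

(C) L = {a^p : p is prime} is NOT regular.

The pumping lemma can be used to prove this:
After pumping, the length becomes composite

The other languages are regular because they can be recognized by finite automata.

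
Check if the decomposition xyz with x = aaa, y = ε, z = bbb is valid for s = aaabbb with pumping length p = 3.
Violated: |y| > 0

The decomposition x = aaa, y = ε, z = bbb for s = aaabbb with p = 3
violates the constraint: |y| > 0

|y| = 0, but the pumping lemma requires |y| > 0 (y must be non-empty).

Pumping lemma constraints:
1. xyz = s (decomposition is valid)
2. |xy| ≤ p
3. |y| > 0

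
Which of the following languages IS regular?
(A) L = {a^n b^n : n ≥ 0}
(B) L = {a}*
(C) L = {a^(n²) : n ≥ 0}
(B) {a}*

(B) L = {a}* is regular.

This can be recognized by a finite automaton (DFA/NFA).
Regular expressions like {a}* define regular languages.

The other choices are not regular:
- {a^(n²) : n ≥ 0}: After pumping, length is no longer a perfect square
- {a^n b^n : n ≥ 0}: After pumping, the number of a's and b's become unequal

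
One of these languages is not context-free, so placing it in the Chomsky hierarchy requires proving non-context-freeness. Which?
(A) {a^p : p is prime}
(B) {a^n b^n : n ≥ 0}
(A) {a^p : p is prime}

(A) {a^p : p is prime} requires the CFL pumping lemma.

- {a^n b^n : n ≥ 0} is context-free (but not regular)
  • Can be shown non-regular with the regular pumping lemma
  • After pumping, the number of a's and b's become unequal

- {a^p : p is prime} is NOT context-free
  • Requires the CFL pumping lemma to prove
  • The CFL pumping lemma also fails because prime gaps are unbounded

The CFL pumping lemma is "stronger" in that it can prove non-membership
in the larger class of context-free languages.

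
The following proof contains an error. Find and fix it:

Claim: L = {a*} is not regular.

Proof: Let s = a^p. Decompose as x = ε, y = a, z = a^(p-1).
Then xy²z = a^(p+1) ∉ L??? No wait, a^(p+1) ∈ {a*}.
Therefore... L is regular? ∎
Error: The proof attempts to show a*  is not regular, but a* IS regular!

Correction: a* is a regular language (recognized by a simple DFA with one accepting state and self-loop on 'a'). The pumping lemma can only prove non-regularity, not regularity. For regular languages, pumping always works.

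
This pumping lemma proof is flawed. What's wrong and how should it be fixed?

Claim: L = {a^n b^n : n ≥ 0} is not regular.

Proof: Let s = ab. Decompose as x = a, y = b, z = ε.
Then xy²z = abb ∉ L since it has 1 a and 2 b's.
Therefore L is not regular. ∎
Error: The string s = ab might be shorter than the pumping length p.

Correction: Choose s = a^p b^p to ensure |s| ≥ p. Also, the decomposition is wrong: with |xy| ≤ p, y cannot include b's when s starts with p a's.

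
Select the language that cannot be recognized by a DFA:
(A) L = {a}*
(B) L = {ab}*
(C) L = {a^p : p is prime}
(C) {a^p : p is prime}

(C) L = {a^p : p is prime} is NOT regular.

The pumping lemma can be used to prove this:
After pumping, the length becomes composite

The other languages are regular because they can be recognized by finite automata.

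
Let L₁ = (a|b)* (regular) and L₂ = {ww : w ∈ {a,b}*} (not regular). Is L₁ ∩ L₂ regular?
No — L₁ ∩ L₂ is not regular.

(a|b)* is all strings over {a,b}, so L₁ ∩ L₂ = {ww : w ∈ {a,b}*} = L₂ itself, which is not regular (pump s = a^p b a^p b).

Note that the bare facts "L₁ regular, L₂ non-regular" do not settle the question by themselves: the closure of regular languages under ∪, ∩, complement and difference applies only when BOTH operands are regular. With a non-regular operand the result can come out regular or non-regular depending on the specific languages, so one has to work out L₁ ∩ L₂ for this particular pair, as above.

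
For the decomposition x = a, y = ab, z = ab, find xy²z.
aababab

Given x = 'a', y = 'ab', z = 'ab' and i = 2:

xy^2z = x + y·y·...·y (2 times) + z
       = 'a' + 'ab'^2 + 'ab'
       = 'a' + 'abab' + 'ab'
       = 'aababab'

The pumped string is 'aababab' with length 7.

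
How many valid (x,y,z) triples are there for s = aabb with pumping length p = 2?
3

For s = 'aabb' with pumping length p = 2:

Constraints: |xy| ≤ 2, |y| > 0

Valid decompositions (|xy| ≤ p, |y| ≥ 1):
  • x='', y='a', z='abb'
  • x='a', y='a', z='bb'
  • x='', y='aa', z='bb'

Total count: 3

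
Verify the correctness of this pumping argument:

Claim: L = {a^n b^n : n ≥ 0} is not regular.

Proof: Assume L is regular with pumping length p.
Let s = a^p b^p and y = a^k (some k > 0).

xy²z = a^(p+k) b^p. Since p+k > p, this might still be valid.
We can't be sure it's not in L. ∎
The proof is INCORRECT.

Error: The conclusion is wrong.
xy²z = a^(p+k) b^p is definitely NOT in L because the number of a's (p+k) ≠ number of b's (p).
The proof incorrectly doubts what is actually a valid contradiction.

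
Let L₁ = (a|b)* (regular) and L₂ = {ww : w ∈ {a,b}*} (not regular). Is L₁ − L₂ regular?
No — L₁ − L₂ is not regular.

L₁ − L₂ is the complement of {ww} within {a,b}*. If it were regular, its complement {ww} would be regular as well (regular languages are closed under complement) — contradiction. So L₁ − L₂ is not regular.

Note that the bare facts "L₁ regular, L₂ non-regular" do not settle the question by themselves: the closure of regular languages under ∪, ∩, complement and difference applies only when BOTH operands are regular. With a non-regular operand the result can come out regular or non-regular depending on the specific languages, so one has to work out L₁ − L₂ for this particular pair, as above.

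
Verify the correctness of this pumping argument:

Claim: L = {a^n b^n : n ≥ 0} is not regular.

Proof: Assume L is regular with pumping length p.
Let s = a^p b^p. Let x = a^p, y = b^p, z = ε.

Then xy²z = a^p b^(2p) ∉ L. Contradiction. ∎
The proof is INCORRECT.

Error: The decomposition violates |xy| ≤ p.
With x = a^p and y = b^p, we have |xy| = 2p > p.
The pumping lemma requires |xy| ≤ p, so y must be within the first p characters.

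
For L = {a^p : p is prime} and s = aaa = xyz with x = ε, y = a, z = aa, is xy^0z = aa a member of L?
Yes

xy⁰z = ε · ε · aa = aa.
aa has length 2, which is prime, so it is in L.
(A single pumped string landing in L is not a contradiction by itself; a non-regularity proof needs some i for which xy^i z ∉ L, for every admissible decomposition.)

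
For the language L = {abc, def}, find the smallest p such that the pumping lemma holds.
p = 4

For a finite language L, the pumping lemma holds vacuously if p > max|s| for s ∈ L.

The longest string in L = {abc, def} has length 3.
If p = 4, then no string s ∈ L has |s| ≥ p, so the condition is vacuously true.

The minimum pumping length is p = 4.

Why no smaller p works: for any p ≤ 3, the longest string s ∈ L has |s| = 3 ≥ p, so it would
have to be pumpable; but pumping up (i = 2, 3, ...) produces ever longer strings, which cannot all lie in the
finite language L. So the pumping property fails for every p ≤ 3.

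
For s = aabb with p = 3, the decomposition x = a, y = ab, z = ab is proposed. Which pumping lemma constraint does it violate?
Violated: xyz = s

The decomposition x = a, y = ab, z = ab for s = aabb with p = 3
violates the constraint: xyz = s

xyz = 'a' + 'ab' + 'ab' = 'aabab' ≠ 'aabb' = s. The decomposition doesn't reconstruct s.

Pumping lemma constraints:
1. xyz = s (decomposition is valid)
2. |xy| ≤ p
3. |y| > 0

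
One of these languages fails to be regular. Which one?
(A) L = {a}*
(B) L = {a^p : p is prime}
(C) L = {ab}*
(B) {a^p : p is prime}

(B) L = {a^p : p is prime} is NOT regular.

The pumping lemma can be used to prove this:
After pumping, the length becomes composite

The other languages are regular because they can be recognized by finite automata.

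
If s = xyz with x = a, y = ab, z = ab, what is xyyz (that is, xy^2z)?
aababab

Given x = 'a', y = 'ab', z = 'ab' and i = 2:

xy^2z = x + y·y·...·y (2 times) + z
       = 'a' + 'ab'^2 + 'ab'
       = 'a' + 'abab' + 'ab'
       = 'aababab'

The pumped string is 'aababab' with length 7.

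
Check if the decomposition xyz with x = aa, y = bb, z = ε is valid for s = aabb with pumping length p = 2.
Violated: |xy| ≤ p

The decomposition x = aa, y = bb, z = ε for s = aabb with p = 2
violates the constraint: |xy| ≤ p

|xy| = |aabb| = 4 > 2 = p. The decomposition puts too many characters in xy.

Pumping lemma constraints:
1. xyz = s (decomposition is valid)
2. |xy| ≤ p
3. |y| > 0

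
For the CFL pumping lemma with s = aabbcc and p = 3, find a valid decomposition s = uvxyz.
u='aa', v='b', x='b', y='c', z='c'

For s = aabbcc with pumping length p = 3:

One valid decomposition:
- u = 'aa'
- v = 'b'
- x = 'b'
- y = 'c'
- z = 'c'

Verification:
- uvxyz = 'aa' + 'b' + 'b' + 'c' + 'c' = aabbcc ✓
- |vxy| = |'bbc'| = 3 ≤ 3 ✓
- |vy| = |'bc'| = 2 > 0 ✓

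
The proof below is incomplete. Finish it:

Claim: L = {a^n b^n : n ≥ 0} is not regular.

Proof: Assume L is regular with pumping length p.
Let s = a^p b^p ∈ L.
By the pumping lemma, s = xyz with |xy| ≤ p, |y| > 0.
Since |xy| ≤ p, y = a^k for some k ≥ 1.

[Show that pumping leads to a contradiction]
Consider xy²z = a^(p+k) b^p.

Since k ≥ 1, we have p + k > p.
So xy²z has more a's than b's: (p+k) a's vs p b's.
This means xy²z ∉ L because a^n b^n requires equal counts.

This contradicts the pumping lemma which states xy²z ∈ L.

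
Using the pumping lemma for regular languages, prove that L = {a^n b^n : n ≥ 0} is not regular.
Assume for contradiction that L is regular, and let p ≥ 1 be the pumping length given by the pumping lemma.
Choose s = a^p b^p. Then s ∈ L and |s| = 2p ≥ p.
By the pumping lemma, s = xyz for some x, y, z with |xy| ≤ p, |y| ≥ 1, and xy^i z ∈ L for every i ≥ 0.
Since |xy| ≤ p and the first p symbols of s are all a's, we must have y = a^k for some k with 1 ≤ k ≤ p.

Take i = 2: xy²z = a^(p + k) b^p.
This string has p + k a's but p b's, and p + k > p because k ≥ 1. So xy²z ∉ L.

This contradicts the pumping lemma, which requires xy^i z ∈ L for all i ≥ 0.
Hence L = {a^n b^n : n ≥ 0} is not regular. ∎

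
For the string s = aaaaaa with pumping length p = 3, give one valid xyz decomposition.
x = '', y = 'aaa', z = 'aaa'

For s = aaaaaa and p = 3, one valid decomposition is:
- x = '' (length 0)
- y = 'aaa' (length 3)
- z = 'aaa' (length 3)

Verification:
- xyz = '' + 'aaa' + 'aaa' = aaaaaa ✓
- |xy| = 3 ≤ 3 ✓
- |y| = 3 > 0 ✓

All pumping lemma constraints are satisfied.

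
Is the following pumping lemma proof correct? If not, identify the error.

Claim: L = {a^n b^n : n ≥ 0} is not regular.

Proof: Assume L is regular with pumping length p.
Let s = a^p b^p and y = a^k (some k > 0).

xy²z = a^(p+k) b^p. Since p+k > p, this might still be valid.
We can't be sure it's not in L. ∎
The proof is INCORRECT.

Error: The conclusion is wrong.
xy²z = a^(p+k) b^p is definitely NOT in L because the number of a's (p+k) ≠ number of b's (p).
The proof incorrectly doubts what is actually a valid contradiction.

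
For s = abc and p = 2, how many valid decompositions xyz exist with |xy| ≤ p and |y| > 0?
3

For s = 'abc' with pumping length p = 2:

Constraints: |xy| ≤ 2, |y| > 0

Valid decompositions (|xy| ≤ p, |y| ≥ 1):
  • x='', y='a', z='bc'
  • x='a', y='b', z='c'
  • x='', y='ab', z='c'

Total count: 3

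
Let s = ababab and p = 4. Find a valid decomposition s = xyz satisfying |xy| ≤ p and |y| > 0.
x = 'a', y = 'bab', z = 'ab'

For s = ababab and p = 4, one valid decomposition is:
- x = 'a' (length 1)
- y = 'bab' (length 3)
- z = 'ab' (length 2)

Verification:
- xyz = 'a' + 'bab' + 'ab' = ababab ✓
- |xy| = 4 ≤ 4 ✓
- |y| = 3 > 0 ✓

All pumping lemma constraints are satisfied.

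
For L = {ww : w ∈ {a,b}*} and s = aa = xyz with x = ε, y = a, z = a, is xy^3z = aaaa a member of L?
Yes

xy³z = ε · aaa · a = aaaa.
aaaa splits into halves aa · aa, which are equal, so it is in L (w = aa).
(A single pumped string landing in L is not a contradiction by itself; a non-regularity proof needs some i for which xy^i z ∉ L, for every admissible decomposition.)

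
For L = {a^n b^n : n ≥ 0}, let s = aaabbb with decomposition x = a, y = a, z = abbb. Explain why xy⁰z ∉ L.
xy⁰z = aabbb ∉ L

Pumping with i = 0 replaces y = a by y⁰ = ε:
- Original: s = xyz = aaabbb; aaabbb = a^3 b^3 has equal counts (3 = 3), so it is in L
- Pumped: xy⁰z = a · ε · abbb = aabbb
- aabbb has 2 a's and 3 b's; 2 ≠ 3, so it is not in L

The pumping lemma would require xy⁰z ∈ L, so this decomposition yields a contradiction.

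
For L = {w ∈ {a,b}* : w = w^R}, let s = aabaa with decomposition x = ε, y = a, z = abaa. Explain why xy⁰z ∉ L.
xy⁰z = abaa ∉ L

Pumping with i = 0 replaces y = a by y⁰ = ε:
- Original: s = xyz = aabaa; aabaa reversed is aabaa, the same string, so it is a palindrome and is in L
- Pumped: xy⁰z = ε · ε · abaa = abaa
- abaa reversed is aaba ≠ abaa, so it is not a palindrome and is not in L

The pumping lemma would require xy⁰z ∈ L, so this decomposition yields a contradiction.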